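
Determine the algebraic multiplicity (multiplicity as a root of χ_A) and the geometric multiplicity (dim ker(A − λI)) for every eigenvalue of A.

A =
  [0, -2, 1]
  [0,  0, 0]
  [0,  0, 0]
λ = 0: alg = 3, geom = 2

Step 1 — factor the characteristic polynomial to read off the algebraic multiplicities:
  χ_A(x) = x^3

Step 2 — compute geometric multiplicities via the rank-nullity identity g(λ) = n − rank(A − λI):
  rank(A − (0)·I) = 1, so dim ker(A − (0)·I) = n − 1 = 2

Summary:
  λ = 0: algebraic multiplicity = 3, geometric multiplicity = 2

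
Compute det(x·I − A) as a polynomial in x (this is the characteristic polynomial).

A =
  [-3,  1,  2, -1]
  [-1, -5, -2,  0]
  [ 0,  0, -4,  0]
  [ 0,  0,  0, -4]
x^4 + 16*x^3 + 96*x^2 + 256*x + 256

Expanding det(x·I − A) (e.g. by cofactor expansion or by noting that A is similar to its Jordan form J, which has the same characteristic polynomial as A) gives
  χ_A(x) = x^4 + 16*x^3 + 96*x^2 + 256*x + 256
which factors as (x + 4)^4. The eigenvalues (with algebraic multiplicities) are λ = -4 with multiplicity 4.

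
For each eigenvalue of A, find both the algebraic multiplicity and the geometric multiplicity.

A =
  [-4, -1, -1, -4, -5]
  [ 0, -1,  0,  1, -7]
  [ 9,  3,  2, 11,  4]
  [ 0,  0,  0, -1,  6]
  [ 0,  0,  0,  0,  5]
λ = -1: alg = 4, geom = 2; λ = 5: alg = 1, geom = 1

Step 1 — factor the characteristic polynomial to read off the algebraic multiplicities:
  χ_A(x) = (x - 5)*(x + 1)^4

Step 2 — compute geometric multiplicities via the rank-nullity identity g(λ) = n − rank(A − λI):
  rank(A − (-1)·I) = 3, so dim ker(A − (-1)·I) = n − 3 = 2
  rank(A − (5)·I) = 4, so dim ker(A − (5)·I) = n − 4 = 1

Summary:
  λ = -1: algebraic multiplicity = 4, geometric multiplicity = 2
  λ = 5: algebraic multiplicity = 1, geometric multiplicity = 1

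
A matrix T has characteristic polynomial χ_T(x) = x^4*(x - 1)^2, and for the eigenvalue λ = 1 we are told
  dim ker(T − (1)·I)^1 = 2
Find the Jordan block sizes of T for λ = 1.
Block sizes for λ = 1: [1, 1]

From the dimensions of kernels of powers, the number of Jordan blocks of size at least j is d_j − d_{j−1} where d_j = dim ker(N^j) (with d_0 = 0). Computing the differences gives [2].
The number of blocks of size exactly k is (#blocks of size ≥ k) − (#blocks of size ≥ k + 1), so the partition is: 2 block(s) of size 1.
In nonincreasing order the block sizes are [1, 1].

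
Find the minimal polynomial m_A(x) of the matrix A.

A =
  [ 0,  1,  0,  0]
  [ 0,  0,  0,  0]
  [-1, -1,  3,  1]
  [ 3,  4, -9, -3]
x^2

The characteristic polynomial is χ_A(x) = x^4, so the eigenvalues are known. The minimal polynomial is
  m_A(x) = Π_λ (x − λ)^{k_λ}
where k_λ is the size of the *largest* Jordan block for λ (equivalently, the smallest k with (A − λI)^k v = 0 for every generalised eigenvector v of λ).

  λ = 0: largest Jordan block has size 2, contributing (x − 0)^2

So m_A(x) = x^2 = x^2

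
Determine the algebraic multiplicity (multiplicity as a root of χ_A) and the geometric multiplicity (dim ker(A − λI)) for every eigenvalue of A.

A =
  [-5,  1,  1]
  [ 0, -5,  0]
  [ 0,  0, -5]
λ = -5: alg = 3, geom = 2

Step 1 — factor the characteristic polynomial to read off the algebraic multiplicities:
  χ_A(x) = (x + 5)^3

Step 2 — compute geometric multiplicities via the rank-nullity identity g(λ) = n − rank(A − λI):
  rank(A − (-5)·I) = 1, so dim ker(A − (-5)·I) = n − 1 = 2

Summary:
  λ = -5: algebraic multiplicity = 3, geometric multiplicity = 2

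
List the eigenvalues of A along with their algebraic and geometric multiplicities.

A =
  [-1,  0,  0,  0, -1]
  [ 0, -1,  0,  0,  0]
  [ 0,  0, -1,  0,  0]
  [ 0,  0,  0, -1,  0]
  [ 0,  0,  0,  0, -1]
λ = -1: alg = 5, geom = 4

Step 1 — factor the characteristic polynomial to read off the algebraic multiplicities:
  χ_A(x) = (x + 1)^5

Step 2 — compute geometric multiplicities via the rank-nullity identity g(λ) = n − rank(A − λI):
  rank(A − (-1)·I) = 1, so dim ker(A − (-1)·I) = n − 1 = 4

Summary:
  λ = -1: algebraic multiplicity = 5, geometric multiplicity = 4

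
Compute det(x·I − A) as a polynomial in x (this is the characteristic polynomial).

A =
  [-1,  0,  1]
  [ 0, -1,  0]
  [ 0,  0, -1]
x^3 + 3*x^2 + 3*x + 1

Expanding det(x·I − A) (e.g. by cofactor expansion or by noting that A is similar to its Jordan form J, which has the same characteristic polynomial as A) gives
  χ_A(x) = x^3 + 3*x^2 + 3*x + 1
which factors as (x + 1)^3. The eigenvalues (with algebraic multiplicities) are λ = -1 with multiplicity 3.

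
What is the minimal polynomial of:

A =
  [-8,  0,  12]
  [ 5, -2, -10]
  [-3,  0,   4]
x^2 + 4*x + 4

The characteristic polynomial is χ_A(x) = (x + 2)^3, so the eigenvalues are known. The minimal polynomial is
  m_A(x) = Π_λ (x − λ)^{k_λ}
where k_λ is the size of the *largest* Jordan block for λ (equivalently, the smallest k with (A − λI)^k v = 0 for every generalised eigenvector v of λ).

  λ = -2: largest Jordan block has size 2, contributing (x + 2)^2

So m_A(x) = (x + 2)^2 = x^2 + 4*x + 4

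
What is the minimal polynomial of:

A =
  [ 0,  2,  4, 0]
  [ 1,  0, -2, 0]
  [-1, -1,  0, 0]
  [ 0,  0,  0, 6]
x^4 - 6*x^3

The characteristic polynomial is χ_A(x) = x^3*(x - 6), so the eigenvalues are known. The minimal polynomial is
  m_A(x) = Π_λ (x − λ)^{k_λ}
where k_λ is the size of the *largest* Jordan block for λ (equivalently, the smallest k with (A − λI)^k v = 0 for every generalised eigenvector v of λ).

  λ = 0: largest Jordan block has size 3, contributing (x − 0)^3
  λ = 6: largest Jordan block has size 1, contributing (x − 6)

So m_A(x) = x^3*(x - 6) = x^4 - 6*x^3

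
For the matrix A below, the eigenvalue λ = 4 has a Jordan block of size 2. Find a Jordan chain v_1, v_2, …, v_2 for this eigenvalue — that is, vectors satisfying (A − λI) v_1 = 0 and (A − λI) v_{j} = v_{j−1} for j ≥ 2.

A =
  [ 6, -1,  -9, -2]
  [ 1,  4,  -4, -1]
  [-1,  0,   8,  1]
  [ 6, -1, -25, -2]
A Jordan chain for λ = 4 of length 2:
v_1 = (2, 1, -1, 6)ᵀ
v_2 = (1, 0, 0, 0)ᵀ

Let N = A − (4)·I. We want v_2 with N^2 v_2 = 0 but N^1 v_2 ≠ 0; then v_{j-1} := N · v_j for j = 2, …, 2.

Pick v_2 = (1, 0, 0, 0)ᵀ.
Then v_1 = N · v_2 = (2, 1, -1, 6)ᵀ.

Sanity check: (A − (4)·I) v_1 = (0, 0, 0, 0)ᵀ = 0. ✓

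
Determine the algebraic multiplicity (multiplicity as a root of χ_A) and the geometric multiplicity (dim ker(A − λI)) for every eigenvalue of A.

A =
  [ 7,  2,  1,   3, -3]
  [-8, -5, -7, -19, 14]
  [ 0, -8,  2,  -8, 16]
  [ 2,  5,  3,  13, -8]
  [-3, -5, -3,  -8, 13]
λ = 6: alg = 5, geom = 2

Step 1 — factor the characteristic polynomial to read off the algebraic multiplicities:
  χ_A(x) = (x - 6)^5

Step 2 — compute geometric multiplicities via the rank-nullity identity g(λ) = n − rank(A − λI):
  rank(A − (6)·I) = 3, so dim ker(A − (6)·I) = n − 3 = 2

Summary:
  λ = 6: algebraic multiplicity = 5, geometric multiplicity = 2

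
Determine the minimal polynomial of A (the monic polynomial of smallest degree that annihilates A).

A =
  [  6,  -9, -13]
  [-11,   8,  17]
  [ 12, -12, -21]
x^3 + 7*x^2 + 15*x + 9

The characteristic polynomial is χ_A(x) = (x + 1)*(x + 3)^2, so the eigenvalues are known. The minimal polynomial is
  m_A(x) = Π_λ (x − λ)^{k_λ}
where k_λ is the size of the *largest* Jordan block for λ (equivalently, the smallest k with (A − λI)^k v = 0 for every generalised eigenvector v of λ).

  λ = -3: largest Jordan block has size 2, contributing (x + 3)^2
  λ = -1: largest Jordan block has size 1, contributing (x + 1)

So m_A(x) = (x + 1)*(x + 3)^2 = x^3 + 7*x^2 + 15*x + 9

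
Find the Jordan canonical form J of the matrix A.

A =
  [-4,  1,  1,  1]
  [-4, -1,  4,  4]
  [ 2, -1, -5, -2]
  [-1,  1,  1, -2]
J_3(-3) ⊕ J_1(-3)

The characteristic polynomial is
  det(x·I − A) = x^4 + 12*x^3 + 54*x^2 + 108*x + 81 = (x + 3)^4

Eigenvalues and multiplicities (the geometric multiplicity of λ is n − rank(A − λI), which equals the number of Jordan blocks for λ):
  λ = -3: algebraic multiplicity = 4, geometric multiplicity = 2

Determining the block sizes for each eigenvalue:
  λ = -3: with am = 4 and gm = 2, the partition is not yet determined (e.g. several partitions of 4 into 2 parts exist). Let N = A − (-3)·I. Computing rank(N^1) = 2, rank(N^2) = 1, rank(N^3) = 0; the number of blocks of size ≥ j is rank(N^{j−1}) − rank(N^j), giving [2, 1, 1]. So we have 1 block(s) of size 3, 1 block(s) of size 1 → block sizes [3, 1]

Assembling the blocks gives a Jordan form
J =
  [-3,  1,  0,  0]
  [ 0, -3,  1,  0]
  [ 0,  0, -3,  0]
  [ 0,  0,  0, -3]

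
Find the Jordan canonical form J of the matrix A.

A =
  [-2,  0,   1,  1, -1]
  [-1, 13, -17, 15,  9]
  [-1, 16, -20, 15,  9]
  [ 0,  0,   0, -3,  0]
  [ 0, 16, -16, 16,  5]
J_2(-3) ⊕ J_1(-3) ⊕ J_1(-3) ⊕ J_1(5)

The characteristic polynomial is
  det(x·I − A) = x^5 + 7*x^4 - 6*x^3 - 162*x^2 - 459*x - 405 = (x - 5)*(x + 3)^4

Eigenvalues and multiplicities (the geometric multiplicity of λ is n − rank(A − λI), which equals the number of Jordan blocks for λ):
  λ = -3: algebraic multiplicity = 4, geometric multiplicity = 3
  λ = 5: algebraic multiplicity = 1, geometric multiplicity = 1

Determining the block sizes for each eigenvalue:
  λ = -3: 3 blocks summing to 4 forces exactly one block of size 2 and the rest size 1 → block sizes [2, 1, 1]
  λ = 5: one block (gm = 1), so the single block has size am = 1 → block sizes [1]

Assembling the blocks gives a Jordan form
J =
  [-3,  1,  0,  0, 0]
  [ 0, -3,  0,  0, 0]
  [ 0,  0, -3,  0, 0]
  [ 0,  0,  0, -3, 0]
  [ 0,  0,  0,  0, 5]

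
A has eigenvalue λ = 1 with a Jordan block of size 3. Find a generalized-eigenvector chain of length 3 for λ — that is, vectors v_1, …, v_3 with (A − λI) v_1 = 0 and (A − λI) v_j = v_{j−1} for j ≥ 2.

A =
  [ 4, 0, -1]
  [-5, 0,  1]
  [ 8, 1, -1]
A Jordan chain for λ = 1 of length 3:
v_1 = (1, -2, 3)ᵀ
v_2 = (3, -5, 8)ᵀ
v_3 = (1, 0, 0)ᵀ

Let N = A − (1)·I. We want v_3 with N^3 v_3 = 0 but N^2 v_3 ≠ 0; then v_{j-1} := N · v_j for j = 3, …, 2.

Pick v_3 = (1, 0, 0)ᵀ.
Then v_2 = N · v_3 = (3, -5, 8)ᵀ.
Then v_1 = N · v_2 = (1, -2, 3)ᵀ.

Sanity check: (A − (1)·I) v_1 = (0, 0, 0)ᵀ = 0. ✓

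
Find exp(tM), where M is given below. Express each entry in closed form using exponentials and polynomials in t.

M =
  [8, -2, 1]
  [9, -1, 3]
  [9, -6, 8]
e^{tM} =
  [3*t*exp(5*t) + exp(5*t), -2*t*exp(5*t), t*exp(5*t)]
  [9*t*exp(5*t), -6*t*exp(5*t) + exp(5*t), 3*t*exp(5*t)]
  [9*t*exp(5*t), -6*t*exp(5*t), 3*t*exp(5*t) + exp(5*t)]

Strategy: write M = P · J · P⁻¹ where J is a Jordan canonical form, so e^{tM} = P · e^{tJ} · P⁻¹, and e^{tJ} can be computed block-by-block.

M has Jordan form
J =
  [5, 1, 0]
  [0, 5, 0]
  [0, 0, 5]
(up to reordering of blocks).

Per-block formulas:
  For a 1×1 block at λ = 5: exp(t · [5]) = [e^(5t)].
  For a 2×2 Jordan block J_2(5): exp(t · J_2(5)) = e^(5t)·(I + t·N), where N is the 2×2 nilpotent shift.

After assembling e^{tJ} and conjugating by P, we get:

e^{tM} =
  [3*t*exp(5*t) + exp(5*t), -2*t*exp(5*t), t*exp(5*t)]
  [9*t*exp(5*t), -6*t*exp(5*t) + exp(5*t), 3*t*exp(5*t)]
  [9*t*exp(5*t), -6*t*exp(5*t), 3*t*exp(5*t) + exp(5*t)]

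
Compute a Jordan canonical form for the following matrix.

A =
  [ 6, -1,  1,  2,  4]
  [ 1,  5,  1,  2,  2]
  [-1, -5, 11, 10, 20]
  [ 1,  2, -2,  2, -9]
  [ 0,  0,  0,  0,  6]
J_3(6) ⊕ J_2(6)

The characteristic polynomial is
  det(x·I − A) = x^5 - 30*x^4 + 360*x^3 - 2160*x^2 + 6480*x - 7776 = (x - 6)^5

Eigenvalues and multiplicities (the geometric multiplicity of λ is n − rank(A − λI), which equals the number of Jordan blocks for λ):
  λ = 6: algebraic multiplicity = 5, geometric multiplicity = 2

Determining the block sizes for each eigenvalue:
  λ = 6: with am = 5 and gm = 2, the partition is not yet determined (e.g. several partitions of 5 into 2 parts exist). Let N = A − (6)·I. Computing rank(N^1) = 3, rank(N^2) = 1, rank(N^3) = 0; the number of blocks of size ≥ j is rank(N^{j−1}) − rank(N^j), giving [2, 2, 1]. So we have 1 block(s) of size 3, 1 block(s) of size 2 → block sizes [3, 2]

Assembling the blocks gives a Jordan form
J =
  [6, 1, 0, 0, 0]
  [0, 6, 1, 0, 0]
  [0, 0, 6, 0, 0]
  [0, 0, 0, 6, 1]
  [0, 0, 0, 0, 6]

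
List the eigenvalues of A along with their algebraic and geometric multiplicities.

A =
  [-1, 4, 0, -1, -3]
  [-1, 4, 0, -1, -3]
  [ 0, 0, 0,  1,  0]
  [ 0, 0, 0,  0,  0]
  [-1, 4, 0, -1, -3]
λ = 0: alg = 5, geom = 3

Step 1 — factor the characteristic polynomial to read off the algebraic multiplicities:
  χ_A(x) = x^5

Step 2 — compute geometric multiplicities via the rank-nullity identity g(λ) = n − rank(A − λI):
  rank(A − (0)·I) = 2, so dim ker(A − (0)·I) = n − 2 = 3

Summary:
  λ = 0: algebraic multiplicity = 5, geometric multiplicity = 3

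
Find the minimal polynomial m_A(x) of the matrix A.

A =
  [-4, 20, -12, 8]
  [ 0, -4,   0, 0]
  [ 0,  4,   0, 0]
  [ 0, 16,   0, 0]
x^2 + 4*x

The characteristic polynomial is χ_A(x) = x^2*(x + 4)^2, so the eigenvalues are known. The minimal polynomial is
  m_A(x) = Π_λ (x − λ)^{k_λ}
where k_λ is the size of the *largest* Jordan block for λ (equivalently, the smallest k with (A − λI)^k v = 0 for every generalised eigenvector v of λ).

  λ = -4: largest Jordan block has size 1, contributing (x + 4)
  λ = 0: largest Jordan block has size 1, contributing (x − 0)

So m_A(x) = x*(x + 4) = x^2 + 4*x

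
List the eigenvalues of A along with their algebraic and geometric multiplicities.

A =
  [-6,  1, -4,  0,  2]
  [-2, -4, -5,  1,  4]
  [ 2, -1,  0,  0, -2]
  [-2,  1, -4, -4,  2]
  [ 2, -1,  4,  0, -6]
λ = -4: alg = 5, geom = 3

Step 1 — factor the characteristic polynomial to read off the algebraic multiplicities:
  χ_A(x) = (x + 4)^5

Step 2 — compute geometric multiplicities via the rank-nullity identity g(λ) = n − rank(A − λI):
  rank(A − (-4)·I) = 2, so dim ker(A − (-4)·I) = n − 2 = 3

Summary:
  λ = -4: algebraic multiplicity = 5, geometric multiplicity = 3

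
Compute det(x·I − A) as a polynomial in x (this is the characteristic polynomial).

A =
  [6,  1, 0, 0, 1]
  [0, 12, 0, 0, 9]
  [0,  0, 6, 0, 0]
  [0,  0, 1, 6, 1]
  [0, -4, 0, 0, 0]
x^5 - 30*x^4 + 360*x^3 - 2160*x^2 + 6480*x - 7776

Expanding det(x·I − A) (e.g. by cofactor expansion or by noting that A is similar to its Jordan form J, which has the same characteristic polynomial as A) gives
  χ_A(x) = x^5 - 30*x^4 + 360*x^3 - 2160*x^2 + 6480*x - 7776
which factors as (x - 6)^5. The eigenvalues (with algebraic multiplicities) are λ = 6 with multiplicity 5.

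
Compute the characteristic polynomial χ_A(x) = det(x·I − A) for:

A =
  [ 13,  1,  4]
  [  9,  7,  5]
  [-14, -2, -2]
x^3 - 18*x^2 + 108*x - 216

Expanding det(x·I − A) (e.g. by cofactor expansion or by noting that A is similar to its Jordan form J, which has the same characteristic polynomial as A) gives
  χ_A(x) = x^3 - 18*x^2 + 108*x - 216
which factors as (x - 6)^3. The eigenvalues (with algebraic multiplicities) are λ = 6 with multiplicity 3.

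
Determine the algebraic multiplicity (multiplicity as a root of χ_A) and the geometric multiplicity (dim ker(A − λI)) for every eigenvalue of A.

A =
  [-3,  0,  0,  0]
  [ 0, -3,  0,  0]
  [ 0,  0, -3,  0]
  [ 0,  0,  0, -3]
λ = -3: alg = 4, geom = 4

Step 1 — factor the characteristic polynomial to read off the algebraic multiplicities:
  χ_A(x) = (x + 3)^4

Step 2 — compute geometric multiplicities via the rank-nullity identity g(λ) = n − rank(A − λI):
  rank(A − (-3)·I) = 0, so dim ker(A − (-3)·I) = n − 0 = 4

Summary:
  λ = -3: algebraic multiplicity = 4, geometric multiplicity = 4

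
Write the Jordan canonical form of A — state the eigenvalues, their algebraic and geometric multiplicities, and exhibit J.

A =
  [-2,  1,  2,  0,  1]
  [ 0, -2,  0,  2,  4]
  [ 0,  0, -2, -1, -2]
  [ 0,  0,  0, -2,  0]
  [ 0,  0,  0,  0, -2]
J_2(-2) ⊕ J_2(-2) ⊕ J_1(-2)

The characteristic polynomial is
  det(x·I − A) = x^5 + 10*x^4 + 40*x^3 + 80*x^2 + 80*x + 32 = (x + 2)^5

Eigenvalues and multiplicities (the geometric multiplicity of λ is n − rank(A − λI), which equals the number of Jordan blocks for λ):
  λ = -2: algebraic multiplicity = 5, geometric multiplicity = 3

Determining the block sizes for each eigenvalue:
  λ = -2: with am = 5 and gm = 3, the partition is not yet determined (e.g. several partitions of 5 into 3 parts exist). Let N = A − (-2)·I. Computing rank(N^1) = 2, rank(N^2) = 0; the number of blocks of size ≥ j is rank(N^{j−1}) − rank(N^j), giving [3, 2]. So we have 2 block(s) of size 2, 1 block(s) of size 1 → block sizes [2, 2, 1]

Assembling the blocks gives a Jordan form
J =
  [-2,  1,  0,  0,  0]
  [ 0, -2,  0,  0,  0]
  [ 0,  0, -2,  1,  0]
  [ 0,  0,  0, -2,  0]
  [ 0,  0,  0,  0, -2]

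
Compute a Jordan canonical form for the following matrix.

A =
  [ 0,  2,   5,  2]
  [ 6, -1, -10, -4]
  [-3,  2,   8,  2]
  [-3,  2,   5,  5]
J_2(3) ⊕ J_1(3) ⊕ J_1(3)

The characteristic polynomial is
  det(x·I − A) = x^4 - 12*x^3 + 54*x^2 - 108*x + 81 = (x - 3)^4

Eigenvalues and multiplicities (the geometric multiplicity of λ is n − rank(A − λI), which equals the number of Jordan blocks for λ):
  λ = 3: algebraic multiplicity = 4, geometric multiplicity = 3

Determining the block sizes for each eigenvalue:
  λ = 3: 3 blocks summing to 4 forces exactly one block of size 2 and the rest size 1 → block sizes [2, 1, 1]

Assembling the blocks gives a Jordan form
J =
  [3, 1, 0, 0]
  [0, 3, 0, 0]
  [0, 0, 3, 0]
  [0, 0, 0, 3]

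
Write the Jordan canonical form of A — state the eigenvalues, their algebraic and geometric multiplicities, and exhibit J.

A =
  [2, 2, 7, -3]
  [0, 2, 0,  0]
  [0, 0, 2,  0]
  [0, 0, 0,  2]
J_2(2) ⊕ J_1(2) ⊕ J_1(2)

The characteristic polynomial is
  det(x·I − A) = x^4 - 8*x^3 + 24*x^2 - 32*x + 16 = (x - 2)^4

Eigenvalues and multiplicities (the geometric multiplicity of λ is n − rank(A − λI), which equals the number of Jordan blocks for λ):
  λ = 2: algebraic multiplicity = 4, geometric multiplicity = 3

Determining the block sizes for each eigenvalue:
  λ = 2: 3 blocks summing to 4 forces exactly one block of size 2 and the rest size 1 → block sizes [2, 1, 1]

Assembling the blocks gives a Jordan form
J =
  [2, 1, 0, 0]
  [0, 2, 0, 0]
  [0, 0, 2, 0]
  [0, 0, 0, 2]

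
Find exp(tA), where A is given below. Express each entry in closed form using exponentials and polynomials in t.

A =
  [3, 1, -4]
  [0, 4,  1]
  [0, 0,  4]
e^{tA} =
  [exp(3*t), exp(4*t) - exp(3*t), t*exp(4*t) - 5*exp(4*t) + 5*exp(3*t)]
  [0, exp(4*t), t*exp(4*t)]
  [0, 0, exp(4*t)]

Strategy: write A = P · J · P⁻¹ where J is a Jordan canonical form, so e^{tA} = P · e^{tJ} · P⁻¹, and e^{tJ} can be computed block-by-block.

A has Jordan form
J =
  [3, 0, 0]
  [0, 4, 1]
  [0, 0, 4]
(up to reordering of blocks).

Per-block formulas:
  For a 1×1 block at λ = 3: exp(t · [3]) = [e^(3t)].
  For a 2×2 Jordan block J_2(4): exp(t · J_2(4)) = e^(4t)·(I + t·N), where N is the 2×2 nilpotent shift.

After assembling e^{tJ} and conjugating by P, we get:

e^{tA} =
  [exp(3*t), exp(4*t) - exp(3*t), t*exp(4*t) - 5*exp(4*t) + 5*exp(3*t)]
  [0, exp(4*t), t*exp(4*t)]
  [0, 0, exp(4*t)]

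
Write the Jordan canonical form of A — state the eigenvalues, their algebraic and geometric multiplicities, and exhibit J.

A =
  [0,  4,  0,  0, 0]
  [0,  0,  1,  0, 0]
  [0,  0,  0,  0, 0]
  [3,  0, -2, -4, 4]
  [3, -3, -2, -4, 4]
J_3(0) ⊕ J_2(0)

The characteristic polynomial is
  det(x·I − A) = x^5

Eigenvalues and multiplicities (the geometric multiplicity of λ is n − rank(A − λI), which equals the number of Jordan blocks for λ):
  λ = 0: algebraic multiplicity = 5, geometric multiplicity = 2

Determining the block sizes for each eigenvalue:
  λ = 0: with am = 5 and gm = 2, the partition is not yet determined (e.g. several partitions of 5 into 2 parts exist). Let N = A − (0)·I. Computing rank(N^1) = 3, rank(N^2) = 1, rank(N^3) = 0; the number of blocks of size ≥ j is rank(N^{j−1}) − rank(N^j), giving [2, 2, 1]. So we have 1 block(s) of size 3, 1 block(s) of size 2 → block sizes [3, 2]

Assembling the blocks gives a Jordan form
J =
  [0, 1, 0, 0, 0]
  [0, 0, 1, 0, 0]
  [0, 0, 0, 0, 0]
  [0, 0, 0, 0, 1]
  [0, 0, 0, 0, 0]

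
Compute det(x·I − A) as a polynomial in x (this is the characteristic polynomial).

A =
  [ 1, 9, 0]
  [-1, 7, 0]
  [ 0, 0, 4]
x^3 - 12*x^2 + 48*x - 64

Expanding det(x·I − A) (e.g. by cofactor expansion or by noting that A is similar to its Jordan form J, which has the same characteristic polynomial as A) gives
  χ_A(x) = x^3 - 12*x^2 + 48*x - 64
which factors as (x - 4)^3. The eigenvalues (with algebraic multiplicities) are λ = 4 with multiplicity 3.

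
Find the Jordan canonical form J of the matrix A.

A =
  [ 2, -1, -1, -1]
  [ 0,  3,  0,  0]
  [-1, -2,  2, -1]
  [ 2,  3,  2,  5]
J_2(3) ⊕ J_2(3)

The characteristic polynomial is
  det(x·I − A) = x^4 - 12*x^3 + 54*x^2 - 108*x + 81 = (x - 3)^4

Eigenvalues and multiplicities (the geometric multiplicity of λ is n − rank(A − λI), which equals the number of Jordan blocks for λ):
  λ = 3: algebraic multiplicity = 4, geometric multiplicity = 2

Determining the block sizes for each eigenvalue:
  λ = 3: with am = 4 and gm = 2, the partition is not yet determined (e.g. several partitions of 4 into 2 parts exist). Let N = A − (3)·I. Computing rank(N^1) = 2, rank(N^2) = 0; the number of blocks of size ≥ j is rank(N^{j−1}) − rank(N^j), giving [2, 2]. So we have 2 block(s) of size 2 → block sizes [2, 2]

Assembling the blocks gives a Jordan form
J =
  [3, 1, 0, 0]
  [0, 3, 0, 0]
  [0, 0, 3, 1]
  [0, 0, 0, 3]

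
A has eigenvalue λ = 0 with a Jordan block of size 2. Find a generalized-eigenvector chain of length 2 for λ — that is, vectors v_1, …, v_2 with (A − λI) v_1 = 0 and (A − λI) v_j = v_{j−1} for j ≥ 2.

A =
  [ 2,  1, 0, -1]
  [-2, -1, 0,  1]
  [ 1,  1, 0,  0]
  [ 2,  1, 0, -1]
A Jordan chain for λ = 0 of length 2:
v_1 = (2, -2, 1, 2)ᵀ
v_2 = (1, 0, 0, 0)ᵀ

Let N = A − (0)·I. We want v_2 with N^2 v_2 = 0 but N^1 v_2 ≠ 0; then v_{j-1} := N · v_j for j = 2, …, 2.

Pick v_2 = (1, 0, 0, 0)ᵀ.
Then v_1 = N · v_2 = (2, -2, 1, 2)ᵀ.

Sanity check: (A − (0)·I) v_1 = (0, 0, 0, 0)ᵀ = 0. ✓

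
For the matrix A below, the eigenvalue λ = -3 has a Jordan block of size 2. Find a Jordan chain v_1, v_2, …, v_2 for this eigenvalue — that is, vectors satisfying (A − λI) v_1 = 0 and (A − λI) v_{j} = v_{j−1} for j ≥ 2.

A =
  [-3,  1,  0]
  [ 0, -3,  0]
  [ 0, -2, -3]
A Jordan chain for λ = -3 of length 2:
v_1 = (1, 0, -2)ᵀ
v_2 = (0, 1, 0)ᵀ

Let N = A − (-3)·I. We want v_2 with N^2 v_2 = 0 but N^1 v_2 ≠ 0; then v_{j-1} := N · v_j for j = 2, …, 2.

Pick v_2 = (0, 1, 0)ᵀ.
Then v_1 = N · v_2 = (1, 0, -2)ᵀ.

Sanity check: (A − (-3)·I) v_1 = (0, 0, 0)ᵀ = 0. ✓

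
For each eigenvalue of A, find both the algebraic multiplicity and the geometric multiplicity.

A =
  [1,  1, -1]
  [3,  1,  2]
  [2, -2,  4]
λ = 2: alg = 3, geom = 1

Step 1 — factor the characteristic polynomial to read off the algebraic multiplicities:
  χ_A(x) = (x - 2)^3

Step 2 — compute geometric multiplicities via the rank-nullity identity g(λ) = n − rank(A − λI):
  rank(A − (2)·I) = 2, so dim ker(A − (2)·I) = n − 2 = 1

Summary:
  λ = 2: algebraic multiplicity = 3, geometric multiplicity = 1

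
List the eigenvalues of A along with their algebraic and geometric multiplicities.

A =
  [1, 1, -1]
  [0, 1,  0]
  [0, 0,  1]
λ = 1: alg = 3, geom = 2

Step 1 — factor the characteristic polynomial to read off the algebraic multiplicities:
  χ_A(x) = (x - 1)^3

Step 2 — compute geometric multiplicities via the rank-nullity identity g(λ) = n − rank(A − λI):
  rank(A − (1)·I) = 1, so dim ker(A − (1)·I) = n − 1 = 2

Summary:
  λ = 1: algebraic multiplicity = 3, geometric multiplicity = 2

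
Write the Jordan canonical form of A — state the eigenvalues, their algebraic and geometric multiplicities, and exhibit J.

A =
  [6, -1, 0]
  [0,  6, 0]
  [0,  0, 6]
J_2(6) ⊕ J_1(6)

The characteristic polynomial is
  det(x·I − A) = x^3 - 18*x^2 + 108*x - 216 = (x - 6)^3

Eigenvalues and multiplicities (the geometric multiplicity of λ is n − rank(A − λI), which equals the number of Jordan blocks for λ):
  λ = 6: algebraic multiplicity = 3, geometric multiplicity = 2

Determining the block sizes for each eigenvalue:
  λ = 6: 2 blocks summing to 3 forces exactly one block of size 2 and the rest size 1 → block sizes [2, 1]

Assembling the blocks gives a Jordan form
J =
  [6, 1, 0]
  [0, 6, 0]
  [0, 0, 6]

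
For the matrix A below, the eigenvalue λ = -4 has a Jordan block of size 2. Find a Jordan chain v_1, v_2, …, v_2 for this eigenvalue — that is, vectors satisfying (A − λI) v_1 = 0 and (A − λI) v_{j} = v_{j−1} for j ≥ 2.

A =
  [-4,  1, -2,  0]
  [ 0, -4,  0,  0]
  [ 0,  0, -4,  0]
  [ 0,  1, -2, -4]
A Jordan chain for λ = -4 of length 2:
v_1 = (1, 0, 0, 1)ᵀ
v_2 = (0, 1, 0, 0)ᵀ

Let N = A − (-4)·I. We want v_2 with N^2 v_2 = 0 but N^1 v_2 ≠ 0; then v_{j-1} := N · v_j for j = 2, …, 2.

Pick v_2 = (0, 1, 0, 0)ᵀ.
Then v_1 = N · v_2 = (1, 0, 0, 1)ᵀ.

Sanity check: (A − (-4)·I) v_1 = (0, 0, 0, 0)ᵀ = 0. ✓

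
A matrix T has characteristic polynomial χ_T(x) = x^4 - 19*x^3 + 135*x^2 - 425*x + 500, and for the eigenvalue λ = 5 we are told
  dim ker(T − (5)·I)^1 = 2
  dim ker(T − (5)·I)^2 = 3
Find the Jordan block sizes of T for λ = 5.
Block sizes for λ = 5: [2, 1]

From the dimensions of kernels of powers, the number of Jordan blocks of size at least j is d_j − d_{j−1} where d_j = dim ker(N^j) (with d_0 = 0). Computing the differences gives [2, 1].
The number of blocks of size exactly k is (#blocks of size ≥ k) − (#blocks of size ≥ k + 1), so the partition is: 1 block(s) of size 1, 1 block(s) of size 2.
In nonincreasing order the block sizes are [2, 1].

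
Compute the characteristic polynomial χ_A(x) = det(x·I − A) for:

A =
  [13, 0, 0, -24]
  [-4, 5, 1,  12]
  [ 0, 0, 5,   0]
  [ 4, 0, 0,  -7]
x^4 - 16*x^3 + 90*x^2 - 200*x + 125

Expanding det(x·I − A) (e.g. by cofactor expansion or by noting that A is similar to its Jordan form J, which has the same characteristic polynomial as A) gives
  χ_A(x) = x^4 - 16*x^3 + 90*x^2 - 200*x + 125
which factors as (x - 5)^3*(x - 1). The eigenvalues (with algebraic multiplicities) are λ = 1 with multiplicity 1, λ = 5 with multiplicity 3.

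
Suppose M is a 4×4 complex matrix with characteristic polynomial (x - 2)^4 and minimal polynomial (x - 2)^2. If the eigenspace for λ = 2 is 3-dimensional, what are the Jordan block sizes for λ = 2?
Block sizes for λ = 2: [2, 1, 1]

Step 1 — from the characteristic polynomial, algebraic multiplicity of λ = 2 is 4. From dim ker(M − (2)·I) = 3, there are exactly 3 Jordan blocks for λ = 2.
Step 2 — from the minimal polynomial, the factor (x − 2)^2 tells us the largest block for λ = 2 has size 2.
Step 3 — with total size 4, 3 blocks, and largest block 2, the block sizes (in nonincreasing order) are [2, 1, 1].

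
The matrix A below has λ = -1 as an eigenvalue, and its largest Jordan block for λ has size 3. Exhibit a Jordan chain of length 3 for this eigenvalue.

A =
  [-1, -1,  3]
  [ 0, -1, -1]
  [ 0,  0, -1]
A Jordan chain for λ = -1 of length 3:
v_1 = (1, 0, 0)ᵀ
v_2 = (3, -1, 0)ᵀ
v_3 = (0, 0, 1)ᵀ

Let N = A − (-1)·I. We want v_3 with N^3 v_3 = 0 but N^2 v_3 ≠ 0; then v_{j-1} := N · v_j for j = 3, …, 2.

Pick v_3 = (0, 0, 1)ᵀ.
Then v_2 = N · v_3 = (3, -1, 0)ᵀ.
Then v_1 = N · v_2 = (1, 0, 0)ᵀ.

Sanity check: (A − (-1)·I) v_1 = (0, 0, 0)ᵀ = 0. ✓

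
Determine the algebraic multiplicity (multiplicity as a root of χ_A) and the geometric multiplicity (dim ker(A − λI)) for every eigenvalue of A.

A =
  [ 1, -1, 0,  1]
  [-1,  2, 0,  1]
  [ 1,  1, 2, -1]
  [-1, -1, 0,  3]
λ = 2: alg = 4, geom = 2

Step 1 — factor the characteristic polynomial to read off the algebraic multiplicities:
  χ_A(x) = (x - 2)^4

Step 2 — compute geometric multiplicities via the rank-nullity identity g(λ) = n − rank(A − λI):
  rank(A − (2)·I) = 2, so dim ker(A − (2)·I) = n − 2 = 2

Summary:
  λ = 2: algebraic multiplicity = 4, geometric multiplicity = 2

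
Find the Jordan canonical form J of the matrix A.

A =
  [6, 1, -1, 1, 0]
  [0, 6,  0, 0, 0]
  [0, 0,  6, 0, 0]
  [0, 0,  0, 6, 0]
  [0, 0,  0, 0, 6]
J_2(6) ⊕ J_1(6) ⊕ J_1(6) ⊕ J_1(6)

The characteristic polynomial is
  det(x·I − A) = x^5 - 30*x^4 + 360*x^3 - 2160*x^2 + 6480*x - 7776 = (x - 6)^5

Eigenvalues and multiplicities (the geometric multiplicity of λ is n − rank(A − λI), which equals the number of Jordan blocks for λ):
  λ = 6: algebraic multiplicity = 5, geometric multiplicity = 4

Determining the block sizes for each eigenvalue:
  λ = 6: 4 blocks summing to 5 forces exactly one block of size 2 and the rest size 1 → block sizes [2, 1, 1, 1]

Assembling the blocks gives a Jordan form
J =
  [6, 1, 0, 0, 0]
  [0, 6, 0, 0, 0]
  [0, 0, 6, 0, 0]
  [0, 0, 0, 6, 0]
  [0, 0, 0, 0, 6]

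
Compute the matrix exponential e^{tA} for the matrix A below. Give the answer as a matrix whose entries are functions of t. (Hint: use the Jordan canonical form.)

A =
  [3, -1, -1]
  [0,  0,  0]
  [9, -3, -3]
e^{tA} =
  [3*t + 1, -t, -t]
  [0, 1, 0]
  [9*t, -3*t, 1 - 3*t]

Strategy: write A = P · J · P⁻¹ where J is a Jordan canonical form, so e^{tA} = P · e^{tJ} · P⁻¹, and e^{tJ} can be computed block-by-block.

A has Jordan form
J =
  [0, 1, 0]
  [0, 0, 0]
  [0, 0, 0]
(up to reordering of blocks).

Per-block formulas:
  For a 2×2 Jordan block J_2(0): exp(t · J_2(0)) = e^(0t)·(I + t·N), where N is the 2×2 nilpotent shift.
  For a 1×1 block at λ = 0: exp(t · [0]) = [e^(0t)].

After assembling e^{tJ} and conjugating by P, we get:

e^{tA} =
  [3*t + 1, -t, -t]
  [0, 1, 0]
  [9*t, -3*t, 1 - 3*t]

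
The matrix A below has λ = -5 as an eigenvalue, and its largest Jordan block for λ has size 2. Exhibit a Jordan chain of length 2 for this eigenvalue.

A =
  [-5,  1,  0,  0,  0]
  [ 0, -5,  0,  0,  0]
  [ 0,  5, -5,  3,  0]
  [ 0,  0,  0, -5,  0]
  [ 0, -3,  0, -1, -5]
A Jordan chain for λ = -5 of length 2:
v_1 = (1, 0, 5, 0, -3)ᵀ
v_2 = (0, 1, 0, 0, 0)ᵀ

Let N = A − (-5)·I. We want v_2 with N^2 v_2 = 0 but N^1 v_2 ≠ 0; then v_{j-1} := N · v_j for j = 2, …, 2.

Pick v_2 = (0, 1, 0, 0, 0)ᵀ.
Then v_1 = N · v_2 = (1, 0, 5, 0, -3)ᵀ.

Sanity check: (A − (-5)·I) v_1 = (0, 0, 0, 0, 0)ᵀ = 0. ✓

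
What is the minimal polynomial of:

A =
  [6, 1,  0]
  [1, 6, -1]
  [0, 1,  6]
x^3 - 18*x^2 + 108*x - 216

The characteristic polynomial is χ_A(x) = (x - 6)^3, so the eigenvalues are known. The minimal polynomial is
  m_A(x) = Π_λ (x − λ)^{k_λ}
where k_λ is the size of the *largest* Jordan block for λ (equivalently, the smallest k with (A − λI)^k v = 0 for every generalised eigenvector v of λ).

  λ = 6: largest Jordan block has size 3, contributing (x − 6)^3

So m_A(x) = (x - 6)^3 = x^3 - 18*x^2 + 108*x - 216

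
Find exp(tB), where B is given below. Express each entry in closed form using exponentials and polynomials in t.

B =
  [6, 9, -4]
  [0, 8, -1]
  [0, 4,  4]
e^{tB} =
  [exp(6*t), t^2*exp(6*t) + 9*t*exp(6*t), -t^2*exp(6*t)/2 - 4*t*exp(6*t)]
  [0, 2*t*exp(6*t) + exp(6*t), -t*exp(6*t)]
  [0, 4*t*exp(6*t), -2*t*exp(6*t) + exp(6*t)]

Strategy: write B = P · J · P⁻¹ where J is a Jordan canonical form, so e^{tB} = P · e^{tJ} · P⁻¹, and e^{tJ} can be computed block-by-block.

B has Jordan form
J =
  [6, 1, 0]
  [0, 6, 1]
  [0, 0, 6]
(up to reordering of blocks).

Per-block formulas:
  For a 3×3 Jordan block J_3(6): exp(t · J_3(6)) = e^(6t)·(I + t·N + (t^2/2)·N^2), where N is the 3×3 nilpotent shift.

After assembling e^{tJ} and conjugating by P, we get:

e^{tB} =
  [exp(6*t), t^2*exp(6*t) + 9*t*exp(6*t), -t^2*exp(6*t)/2 - 4*t*exp(6*t)]
  [0, 2*t*exp(6*t) + exp(6*t), -t*exp(6*t)]
  [0, 4*t*exp(6*t), -2*t*exp(6*t) + exp(6*t)]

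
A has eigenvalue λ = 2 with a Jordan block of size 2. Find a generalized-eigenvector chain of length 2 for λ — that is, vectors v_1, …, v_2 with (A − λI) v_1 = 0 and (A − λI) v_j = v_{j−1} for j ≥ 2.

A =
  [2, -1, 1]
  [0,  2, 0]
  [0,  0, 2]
A Jordan chain for λ = 2 of length 2:
v_1 = (-1, 0, 0)ᵀ
v_2 = (0, 1, 0)ᵀ

Let N = A − (2)·I. We want v_2 with N^2 v_2 = 0 but N^1 v_2 ≠ 0; then v_{j-1} := N · v_j for j = 2, …, 2.

Pick v_2 = (0, 1, 0)ᵀ.
Then v_1 = N · v_2 = (-1, 0, 0)ᵀ.

Sanity check: (A − (2)·I) v_1 = (0, 0, 0)ᵀ = 0. ✓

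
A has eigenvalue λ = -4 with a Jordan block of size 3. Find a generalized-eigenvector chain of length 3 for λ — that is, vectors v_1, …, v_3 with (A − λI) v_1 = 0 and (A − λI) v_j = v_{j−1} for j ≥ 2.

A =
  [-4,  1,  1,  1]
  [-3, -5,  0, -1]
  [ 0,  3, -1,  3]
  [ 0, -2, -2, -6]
A Jordan chain for λ = -4 of length 3:
v_1 = (-3, 3, -9, 6)ᵀ
v_2 = (0, -3, 0, 0)ᵀ
v_3 = (1, 0, 0, 0)ᵀ

Let N = A − (-4)·I. We want v_3 with N^3 v_3 = 0 but N^2 v_3 ≠ 0; then v_{j-1} := N · v_j for j = 3, …, 2.

Pick v_3 = (1, 0, 0, 0)ᵀ.
Then v_2 = N · v_3 = (0, -3, 0, 0)ᵀ.
Then v_1 = N · v_2 = (-3, 3, -9, 6)ᵀ.

Sanity check: (A − (-4)·I) v_1 = (0, 0, 0, 0)ᵀ = 0. ✓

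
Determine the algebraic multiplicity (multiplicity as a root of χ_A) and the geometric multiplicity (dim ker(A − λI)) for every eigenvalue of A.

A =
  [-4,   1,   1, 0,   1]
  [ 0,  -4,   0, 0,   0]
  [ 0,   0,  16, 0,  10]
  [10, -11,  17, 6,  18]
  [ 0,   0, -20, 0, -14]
λ = -4: alg = 3, geom = 2; λ = 6: alg = 2, geom = 1

Step 1 — factor the characteristic polynomial to read off the algebraic multiplicities:
  χ_A(x) = (x - 6)^2*(x + 4)^3

Step 2 — compute geometric multiplicities via the rank-nullity identity g(λ) = n − rank(A − λI):
  rank(A − (-4)·I) = 3, so dim ker(A − (-4)·I) = n − 3 = 2
  rank(A − (6)·I) = 4, so dim ker(A − (6)·I) = n − 4 = 1

Summary:
  λ = -4: algebraic multiplicity = 3, geometric multiplicity = 2
  λ = 6: algebraic multiplicity = 2, geometric multiplicity = 1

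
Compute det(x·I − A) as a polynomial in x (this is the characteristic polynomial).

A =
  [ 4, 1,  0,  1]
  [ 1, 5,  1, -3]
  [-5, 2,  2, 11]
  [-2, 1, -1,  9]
x^4 - 20*x^3 + 150*x^2 - 500*x + 625

Expanding det(x·I − A) (e.g. by cofactor expansion or by noting that A is similar to its Jordan form J, which has the same characteristic polynomial as A) gives
  χ_A(x) = x^4 - 20*x^3 + 150*x^2 - 500*x + 625
which factors as (x - 5)^4. The eigenvalues (with algebraic multiplicities) are λ = 5 with multiplicity 4.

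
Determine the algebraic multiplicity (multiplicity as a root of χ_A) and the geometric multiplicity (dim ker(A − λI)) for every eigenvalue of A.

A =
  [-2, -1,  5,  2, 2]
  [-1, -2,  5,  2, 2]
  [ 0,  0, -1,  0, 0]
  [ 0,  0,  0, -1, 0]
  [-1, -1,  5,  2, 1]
λ = -1: alg = 5, geom = 4

Step 1 — factor the characteristic polynomial to read off the algebraic multiplicities:
  χ_A(x) = (x + 1)^5

Step 2 — compute geometric multiplicities via the rank-nullity identity g(λ) = n − rank(A − λI):
  rank(A − (-1)·I) = 1, so dim ker(A − (-1)·I) = n − 1 = 4

Summary:
  λ = -1: algebraic multiplicity = 5, geometric multiplicity = 4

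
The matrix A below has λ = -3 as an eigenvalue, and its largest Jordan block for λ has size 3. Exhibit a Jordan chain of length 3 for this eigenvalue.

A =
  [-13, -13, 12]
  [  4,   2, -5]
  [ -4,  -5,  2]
A Jordan chain for λ = -3 of length 3:
v_1 = (5, -2, 2)ᵀ
v_2 = (-13, 5, -5)ᵀ
v_3 = (0, 1, 0)ᵀ

Let N = A − (-3)·I. We want v_3 with N^3 v_3 = 0 but N^2 v_3 ≠ 0; then v_{j-1} := N · v_j for j = 3, …, 2.

Pick v_3 = (0, 1, 0)ᵀ.
Then v_2 = N · v_3 = (-13, 5, -5)ᵀ.
Then v_1 = N · v_2 = (5, -2, 2)ᵀ.

Sanity check: (A − (-3)·I) v_1 = (0, 0, 0)ᵀ = 0. ✓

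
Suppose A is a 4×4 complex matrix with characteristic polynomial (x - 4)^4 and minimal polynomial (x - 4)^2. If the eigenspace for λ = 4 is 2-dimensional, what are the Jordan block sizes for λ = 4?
Block sizes for λ = 4: [2, 2]

Step 1 — from the characteristic polynomial, algebraic multiplicity of λ = 4 is 4. From dim ker(A − (4)·I) = 2, there are exactly 2 Jordan blocks for λ = 4.
Step 2 — from the minimal polynomial, the factor (x − 4)^2 tells us the largest block for λ = 4 has size 2.
Step 3 — with total size 4, 2 blocks, and largest block 2, the block sizes (in nonincreasing order) are [2, 2].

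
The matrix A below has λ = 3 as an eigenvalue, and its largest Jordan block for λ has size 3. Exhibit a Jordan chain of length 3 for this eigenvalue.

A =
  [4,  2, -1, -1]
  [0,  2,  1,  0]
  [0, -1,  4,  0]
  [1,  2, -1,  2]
A Jordan chain for λ = 3 of length 3:
v_1 = (-1, 0, 0, -1)ᵀ
v_2 = (2, -1, -1, 2)ᵀ
v_3 = (0, 1, 0, 0)ᵀ

Let N = A − (3)·I. We want v_3 with N^3 v_3 = 0 but N^2 v_3 ≠ 0; then v_{j-1} := N · v_j for j = 3, …, 2.

Pick v_3 = (0, 1, 0, 0)ᵀ.
Then v_2 = N · v_3 = (2, -1, -1, 2)ᵀ.
Then v_1 = N · v_2 = (-1, 0, 0, -1)ᵀ.

Sanity check: (A − (3)·I) v_1 = (0, 0, 0, 0)ᵀ = 0. ✓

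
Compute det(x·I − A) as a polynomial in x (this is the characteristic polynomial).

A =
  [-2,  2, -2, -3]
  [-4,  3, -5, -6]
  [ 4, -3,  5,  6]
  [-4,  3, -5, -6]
x^4

Expanding det(x·I − A) (e.g. by cofactor expansion or by noting that A is similar to its Jordan form J, which has the same characteristic polynomial as A) gives
  χ_A(x) = x^4
which factors as x^4. The eigenvalues (with algebraic multiplicities) are λ = 0 with multiplicity 4.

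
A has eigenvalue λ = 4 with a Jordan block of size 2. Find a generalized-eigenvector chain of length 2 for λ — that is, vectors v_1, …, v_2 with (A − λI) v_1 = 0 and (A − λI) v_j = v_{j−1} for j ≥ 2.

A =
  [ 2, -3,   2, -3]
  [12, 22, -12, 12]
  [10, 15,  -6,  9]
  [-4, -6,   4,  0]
A Jordan chain for λ = 4 of length 2:
v_1 = (1, 0, 1, 0)ᵀ
v_2 = (1, 0, 0, -1)ᵀ

Let N = A − (4)·I. We want v_2 with N^2 v_2 = 0 but N^1 v_2 ≠ 0; then v_{j-1} := N · v_j for j = 2, …, 2.

Pick v_2 = (1, 0, 0, -1)ᵀ.
Then v_1 = N · v_2 = (1, 0, 1, 0)ᵀ.

Sanity check: (A − (4)·I) v_1 = (0, 0, 0, 0)ᵀ = 0. ✓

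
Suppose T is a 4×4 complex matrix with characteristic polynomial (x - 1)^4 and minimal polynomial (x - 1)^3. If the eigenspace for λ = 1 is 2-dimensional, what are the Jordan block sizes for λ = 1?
Block sizes for λ = 1: [3, 1]

Step 1 — from the characteristic polynomial, algebraic multiplicity of λ = 1 is 4. From dim ker(T − (1)·I) = 2, there are exactly 2 Jordan blocks for λ = 1.
Step 2 — from the minimal polynomial, the factor (x − 1)^3 tells us the largest block for λ = 1 has size 3.
Step 3 — with total size 4, 2 blocks, and largest block 3, the block sizes (in nonincreasing order) are [3, 1].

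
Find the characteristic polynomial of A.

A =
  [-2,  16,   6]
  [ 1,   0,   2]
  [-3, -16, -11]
x^3 + 13*x^2 + 56*x + 80

Expanding det(x·I − A) (e.g. by cofactor expansion or by noting that A is similar to its Jordan form J, which has the same characteristic polynomial as A) gives
  χ_A(x) = x^3 + 13*x^2 + 56*x + 80
which factors as (x + 4)^2*(x + 5). The eigenvalues (with algebraic multiplicities) are λ = -5 with multiplicity 1, λ = -4 with multiplicity 2.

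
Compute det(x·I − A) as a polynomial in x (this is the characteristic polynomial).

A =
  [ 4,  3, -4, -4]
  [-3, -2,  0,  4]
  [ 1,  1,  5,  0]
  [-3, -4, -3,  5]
x^4 - 12*x^3 + 54*x^2 - 108*x + 81

Expanding det(x·I − A) (e.g. by cofactor expansion or by noting that A is similar to its Jordan form J, which has the same characteristic polynomial as A) gives
  χ_A(x) = x^4 - 12*x^3 + 54*x^2 - 108*x + 81
which factors as (x - 3)^4. The eigenvalues (with algebraic multiplicities) are λ = 3 with multiplicity 4.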